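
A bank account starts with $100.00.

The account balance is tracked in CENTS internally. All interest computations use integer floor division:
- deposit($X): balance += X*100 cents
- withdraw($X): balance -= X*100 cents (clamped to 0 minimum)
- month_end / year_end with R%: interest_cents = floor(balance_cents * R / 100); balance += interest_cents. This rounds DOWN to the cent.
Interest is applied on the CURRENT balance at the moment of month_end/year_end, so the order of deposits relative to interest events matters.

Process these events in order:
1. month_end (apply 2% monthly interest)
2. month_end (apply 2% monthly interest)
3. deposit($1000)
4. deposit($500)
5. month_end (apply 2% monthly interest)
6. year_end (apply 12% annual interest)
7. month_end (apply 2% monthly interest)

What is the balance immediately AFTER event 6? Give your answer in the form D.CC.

After 1 (month_end (apply 2% monthly interest)): balance=$102.00 total_interest=$2.00
After 2 (month_end (apply 2% monthly interest)): balance=$104.04 total_interest=$4.04
After 3 (deposit($1000)): balance=$1104.04 total_interest=$4.04
After 4 (deposit($500)): balance=$1604.04 total_interest=$4.04
After 5 (month_end (apply 2% monthly interest)): balance=$1636.12 total_interest=$36.12
After 6 (year_end (apply 12% annual interest)): balance=$1832.45 total_interest=$232.45

Answer: 1832.45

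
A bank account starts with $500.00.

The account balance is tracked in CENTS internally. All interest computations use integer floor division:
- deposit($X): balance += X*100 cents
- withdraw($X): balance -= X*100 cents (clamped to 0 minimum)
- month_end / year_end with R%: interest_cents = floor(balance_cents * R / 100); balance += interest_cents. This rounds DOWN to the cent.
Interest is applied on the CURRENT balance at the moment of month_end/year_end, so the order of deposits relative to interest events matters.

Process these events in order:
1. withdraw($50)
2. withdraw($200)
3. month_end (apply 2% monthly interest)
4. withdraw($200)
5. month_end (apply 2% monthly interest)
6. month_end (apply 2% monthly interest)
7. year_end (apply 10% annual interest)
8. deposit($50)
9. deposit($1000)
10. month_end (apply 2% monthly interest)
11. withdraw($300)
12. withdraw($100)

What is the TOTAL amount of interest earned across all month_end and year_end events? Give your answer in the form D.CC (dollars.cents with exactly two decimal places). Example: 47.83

Answer: 35.19

Derivation:
After 1 (withdraw($50)): balance=$450.00 total_interest=$0.00
After 2 (withdraw($200)): balance=$250.00 total_interest=$0.00
After 3 (month_end (apply 2% monthly interest)): balance=$255.00 total_interest=$5.00
After 4 (withdraw($200)): balance=$55.00 total_interest=$5.00
After 5 (month_end (apply 2% monthly interest)): balance=$56.10 total_interest=$6.10
After 6 (month_end (apply 2% monthly interest)): balance=$57.22 total_interest=$7.22
After 7 (year_end (apply 10% annual interest)): balance=$62.94 total_interest=$12.94
After 8 (deposit($50)): balance=$112.94 total_interest=$12.94
After 9 (deposit($1000)): balance=$1112.94 total_interest=$12.94
After 10 (month_end (apply 2% monthly interest)): balance=$1135.19 total_interest=$35.19
After 11 (withdraw($300)): balance=$835.19 total_interest=$35.19
After 12 (withdraw($100)): balance=$735.19 total_interest=$35.19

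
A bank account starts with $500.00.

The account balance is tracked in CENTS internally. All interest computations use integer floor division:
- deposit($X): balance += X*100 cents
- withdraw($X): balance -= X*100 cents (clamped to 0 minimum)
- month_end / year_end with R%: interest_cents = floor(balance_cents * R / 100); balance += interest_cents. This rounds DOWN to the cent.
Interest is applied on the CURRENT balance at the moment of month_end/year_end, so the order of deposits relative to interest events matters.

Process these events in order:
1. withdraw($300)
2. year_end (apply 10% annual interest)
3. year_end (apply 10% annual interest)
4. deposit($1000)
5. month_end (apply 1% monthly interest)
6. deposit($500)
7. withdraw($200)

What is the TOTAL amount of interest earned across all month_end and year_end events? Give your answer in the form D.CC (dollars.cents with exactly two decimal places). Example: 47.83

After 1 (withdraw($300)): balance=$200.00 total_interest=$0.00
After 2 (year_end (apply 10% annual interest)): balance=$220.00 total_interest=$20.00
After 3 (year_end (apply 10% annual interest)): balance=$242.00 total_interest=$42.00
After 4 (deposit($1000)): balance=$1242.00 total_interest=$42.00
After 5 (month_end (apply 1% monthly interest)): balance=$1254.42 total_interest=$54.42
After 6 (deposit($500)): balance=$1754.42 total_interest=$54.42
After 7 (withdraw($200)): balance=$1554.42 total_interest=$54.42

Answer: 54.42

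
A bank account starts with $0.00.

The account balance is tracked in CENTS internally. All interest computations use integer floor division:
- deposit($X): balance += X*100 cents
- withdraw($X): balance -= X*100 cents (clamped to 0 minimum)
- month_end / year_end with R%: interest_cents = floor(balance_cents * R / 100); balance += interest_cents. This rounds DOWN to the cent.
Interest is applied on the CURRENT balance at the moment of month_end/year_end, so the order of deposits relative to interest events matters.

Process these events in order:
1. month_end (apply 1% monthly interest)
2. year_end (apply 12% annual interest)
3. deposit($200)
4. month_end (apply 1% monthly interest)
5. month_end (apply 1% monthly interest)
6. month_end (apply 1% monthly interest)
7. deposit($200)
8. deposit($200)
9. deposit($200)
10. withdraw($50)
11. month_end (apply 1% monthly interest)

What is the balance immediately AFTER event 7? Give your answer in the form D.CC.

Answer: 406.06

Derivation:
After 1 (month_end (apply 1% monthly interest)): balance=$0.00 total_interest=$0.00
After 2 (year_end (apply 12% annual interest)): balance=$0.00 total_interest=$0.00
After 3 (deposit($200)): balance=$200.00 total_interest=$0.00
After 4 (month_end (apply 1% monthly interest)): balance=$202.00 total_interest=$2.00
After 5 (month_end (apply 1% monthly interest)): balance=$204.02 total_interest=$4.02
After 6 (month_end (apply 1% monthly interest)): balance=$206.06 total_interest=$6.06
After 7 (deposit($200)): balance=$406.06 total_interest=$6.06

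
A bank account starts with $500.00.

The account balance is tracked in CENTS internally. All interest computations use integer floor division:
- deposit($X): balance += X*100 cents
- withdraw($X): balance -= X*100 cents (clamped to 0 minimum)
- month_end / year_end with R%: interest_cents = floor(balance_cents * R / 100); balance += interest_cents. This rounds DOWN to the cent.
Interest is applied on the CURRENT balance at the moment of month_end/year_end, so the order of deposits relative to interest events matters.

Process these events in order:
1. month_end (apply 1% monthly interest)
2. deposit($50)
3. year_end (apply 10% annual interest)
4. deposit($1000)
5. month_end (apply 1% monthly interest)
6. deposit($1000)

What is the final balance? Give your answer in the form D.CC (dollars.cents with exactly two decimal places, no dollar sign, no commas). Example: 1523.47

After 1 (month_end (apply 1% monthly interest)): balance=$505.00 total_interest=$5.00
After 2 (deposit($50)): balance=$555.00 total_interest=$5.00
After 3 (year_end (apply 10% annual interest)): balance=$610.50 total_interest=$60.50
After 4 (deposit($1000)): balance=$1610.50 total_interest=$60.50
After 5 (month_end (apply 1% monthly interest)): balance=$1626.60 total_interest=$76.60
After 6 (deposit($1000)): balance=$2626.60 total_interest=$76.60

Answer: 2626.60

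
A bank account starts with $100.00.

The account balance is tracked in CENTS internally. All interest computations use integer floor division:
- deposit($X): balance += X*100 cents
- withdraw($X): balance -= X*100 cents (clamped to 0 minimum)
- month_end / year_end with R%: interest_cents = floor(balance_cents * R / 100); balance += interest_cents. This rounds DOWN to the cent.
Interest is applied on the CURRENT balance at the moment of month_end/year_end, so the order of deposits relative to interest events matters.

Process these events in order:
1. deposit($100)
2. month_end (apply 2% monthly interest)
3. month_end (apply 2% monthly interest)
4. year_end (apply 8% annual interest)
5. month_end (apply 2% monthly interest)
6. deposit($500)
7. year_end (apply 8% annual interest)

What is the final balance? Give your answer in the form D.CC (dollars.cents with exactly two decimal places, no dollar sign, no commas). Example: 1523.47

Answer: 787.54

Derivation:
After 1 (deposit($100)): balance=$200.00 total_interest=$0.00
After 2 (month_end (apply 2% monthly interest)): balance=$204.00 total_interest=$4.00
After 3 (month_end (apply 2% monthly interest)): balance=$208.08 total_interest=$8.08
After 4 (year_end (apply 8% annual interest)): balance=$224.72 total_interest=$24.72
After 5 (month_end (apply 2% monthly interest)): balance=$229.21 total_interest=$29.21
After 6 (deposit($500)): balance=$729.21 total_interest=$29.21
After 7 (year_end (apply 8% annual interest)): balance=$787.54 total_interest=$87.54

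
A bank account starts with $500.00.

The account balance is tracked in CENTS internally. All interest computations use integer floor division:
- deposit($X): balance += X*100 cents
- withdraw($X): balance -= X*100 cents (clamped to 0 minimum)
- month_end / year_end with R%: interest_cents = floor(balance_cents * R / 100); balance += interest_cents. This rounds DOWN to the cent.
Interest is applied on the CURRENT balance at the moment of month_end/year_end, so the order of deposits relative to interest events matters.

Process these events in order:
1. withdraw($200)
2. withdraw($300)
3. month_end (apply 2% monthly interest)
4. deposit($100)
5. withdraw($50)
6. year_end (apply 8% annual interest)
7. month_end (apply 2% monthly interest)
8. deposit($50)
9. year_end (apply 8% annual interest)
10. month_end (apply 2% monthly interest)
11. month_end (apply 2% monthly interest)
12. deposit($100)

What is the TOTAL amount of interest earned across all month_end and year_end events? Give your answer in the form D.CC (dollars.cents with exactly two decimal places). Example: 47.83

Answer: 18.05

Derivation:
After 1 (withdraw($200)): balance=$300.00 total_interest=$0.00
After 2 (withdraw($300)): balance=$0.00 total_interest=$0.00
After 3 (month_end (apply 2% monthly interest)): balance=$0.00 total_interest=$0.00
After 4 (deposit($100)): balance=$100.00 total_interest=$0.00
After 5 (withdraw($50)): balance=$50.00 total_interest=$0.00
After 6 (year_end (apply 8% annual interest)): balance=$54.00 total_interest=$4.00
After 7 (month_end (apply 2% monthly interest)): balance=$55.08 total_interest=$5.08
After 8 (deposit($50)): balance=$105.08 total_interest=$5.08
After 9 (year_end (apply 8% annual interest)): balance=$113.48 total_interest=$13.48
After 10 (month_end (apply 2% monthly interest)): balance=$115.74 total_interest=$15.74
After 11 (month_end (apply 2% monthly interest)): balance=$118.05 total_interest=$18.05
After 12 (deposit($100)): balance=$218.05 total_interest=$18.05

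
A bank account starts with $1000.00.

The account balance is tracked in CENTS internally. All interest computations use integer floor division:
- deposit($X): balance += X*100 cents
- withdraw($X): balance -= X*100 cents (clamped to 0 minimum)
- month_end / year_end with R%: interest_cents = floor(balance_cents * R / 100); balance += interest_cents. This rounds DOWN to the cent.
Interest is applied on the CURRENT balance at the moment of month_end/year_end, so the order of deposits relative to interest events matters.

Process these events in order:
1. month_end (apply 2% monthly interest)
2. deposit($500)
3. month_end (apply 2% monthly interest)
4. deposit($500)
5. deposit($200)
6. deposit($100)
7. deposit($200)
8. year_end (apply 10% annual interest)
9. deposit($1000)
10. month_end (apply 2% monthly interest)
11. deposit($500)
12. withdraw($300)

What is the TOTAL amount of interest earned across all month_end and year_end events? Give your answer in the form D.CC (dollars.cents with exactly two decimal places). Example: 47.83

After 1 (month_end (apply 2% monthly interest)): balance=$1020.00 total_interest=$20.00
After 2 (deposit($500)): balance=$1520.00 total_interest=$20.00
After 3 (month_end (apply 2% monthly interest)): balance=$1550.40 total_interest=$50.40
After 4 (deposit($500)): balance=$2050.40 total_interest=$50.40
After 5 (deposit($200)): balance=$2250.40 total_interest=$50.40
After 6 (deposit($100)): balance=$2350.40 total_interest=$50.40
After 7 (deposit($200)): balance=$2550.40 total_interest=$50.40
After 8 (year_end (apply 10% annual interest)): balance=$2805.44 total_interest=$305.44
After 9 (deposit($1000)): balance=$3805.44 total_interest=$305.44
After 10 (month_end (apply 2% monthly interest)): balance=$3881.54 total_interest=$381.54
After 11 (deposit($500)): balance=$4381.54 total_interest=$381.54
After 12 (withdraw($300)): balance=$4081.54 total_interest=$381.54

Answer: 381.54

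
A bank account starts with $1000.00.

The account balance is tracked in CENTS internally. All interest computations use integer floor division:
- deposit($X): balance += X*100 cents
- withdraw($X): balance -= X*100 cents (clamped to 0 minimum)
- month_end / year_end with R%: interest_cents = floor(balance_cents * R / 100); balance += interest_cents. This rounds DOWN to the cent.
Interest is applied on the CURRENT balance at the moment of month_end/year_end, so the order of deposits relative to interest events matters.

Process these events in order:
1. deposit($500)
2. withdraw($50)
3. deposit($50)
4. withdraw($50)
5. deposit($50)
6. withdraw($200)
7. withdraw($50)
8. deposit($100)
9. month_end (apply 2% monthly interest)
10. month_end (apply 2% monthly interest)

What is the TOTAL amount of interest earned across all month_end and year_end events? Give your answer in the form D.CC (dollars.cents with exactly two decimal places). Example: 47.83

After 1 (deposit($500)): balance=$1500.00 total_interest=$0.00
After 2 (withdraw($50)): balance=$1450.00 total_interest=$0.00
After 3 (deposit($50)): balance=$1500.00 total_interest=$0.00
After 4 (withdraw($50)): balance=$1450.00 total_interest=$0.00
After 5 (deposit($50)): balance=$1500.00 total_interest=$0.00
After 6 (withdraw($200)): balance=$1300.00 total_interest=$0.00
After 7 (withdraw($50)): balance=$1250.00 total_interest=$0.00
After 8 (deposit($100)): balance=$1350.00 total_interest=$0.00
After 9 (month_end (apply 2% monthly interest)): balance=$1377.00 total_interest=$27.00
After 10 (month_end (apply 2% monthly interest)): balance=$1404.54 total_interest=$54.54

Answer: 54.54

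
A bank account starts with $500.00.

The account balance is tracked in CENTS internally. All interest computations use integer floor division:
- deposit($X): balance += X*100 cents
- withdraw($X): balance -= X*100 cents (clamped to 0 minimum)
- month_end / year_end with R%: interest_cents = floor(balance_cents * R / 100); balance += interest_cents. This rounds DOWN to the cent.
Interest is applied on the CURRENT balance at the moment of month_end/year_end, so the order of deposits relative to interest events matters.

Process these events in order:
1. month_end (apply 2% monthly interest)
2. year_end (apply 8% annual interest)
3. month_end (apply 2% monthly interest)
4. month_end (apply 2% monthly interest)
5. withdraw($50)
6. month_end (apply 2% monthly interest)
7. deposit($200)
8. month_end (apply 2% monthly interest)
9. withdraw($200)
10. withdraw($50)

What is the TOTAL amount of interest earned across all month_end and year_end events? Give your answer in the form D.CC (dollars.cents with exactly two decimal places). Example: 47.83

After 1 (month_end (apply 2% monthly interest)): balance=$510.00 total_interest=$10.00
After 2 (year_end (apply 8% annual interest)): balance=$550.80 total_interest=$50.80
After 3 (month_end (apply 2% monthly interest)): balance=$561.81 total_interest=$61.81
After 4 (month_end (apply 2% monthly interest)): balance=$573.04 total_interest=$73.04
After 5 (withdraw($50)): balance=$523.04 total_interest=$73.04
After 6 (month_end (apply 2% monthly interest)): balance=$533.50 total_interest=$83.50
After 7 (deposit($200)): balance=$733.50 total_interest=$83.50
After 8 (month_end (apply 2% monthly interest)): balance=$748.17 total_interest=$98.17
After 9 (withdraw($200)): balance=$548.17 total_interest=$98.17
After 10 (withdraw($50)): balance=$498.17 total_interest=$98.17

Answer: 98.17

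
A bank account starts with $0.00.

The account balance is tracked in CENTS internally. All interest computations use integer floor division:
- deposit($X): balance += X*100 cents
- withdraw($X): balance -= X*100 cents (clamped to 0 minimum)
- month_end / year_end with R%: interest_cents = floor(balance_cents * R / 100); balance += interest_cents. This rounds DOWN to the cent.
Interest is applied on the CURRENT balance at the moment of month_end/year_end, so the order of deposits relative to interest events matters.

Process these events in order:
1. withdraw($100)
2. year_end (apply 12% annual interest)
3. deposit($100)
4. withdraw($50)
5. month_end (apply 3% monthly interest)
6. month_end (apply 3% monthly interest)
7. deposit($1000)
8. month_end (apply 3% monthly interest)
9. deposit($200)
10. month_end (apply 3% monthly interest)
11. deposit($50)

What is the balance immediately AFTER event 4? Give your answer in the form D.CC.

After 1 (withdraw($100)): balance=$0.00 total_interest=$0.00
After 2 (year_end (apply 12% annual interest)): balance=$0.00 total_interest=$0.00
After 3 (deposit($100)): balance=$100.00 total_interest=$0.00
After 4 (withdraw($50)): balance=$50.00 total_interest=$0.00

Answer: 50.00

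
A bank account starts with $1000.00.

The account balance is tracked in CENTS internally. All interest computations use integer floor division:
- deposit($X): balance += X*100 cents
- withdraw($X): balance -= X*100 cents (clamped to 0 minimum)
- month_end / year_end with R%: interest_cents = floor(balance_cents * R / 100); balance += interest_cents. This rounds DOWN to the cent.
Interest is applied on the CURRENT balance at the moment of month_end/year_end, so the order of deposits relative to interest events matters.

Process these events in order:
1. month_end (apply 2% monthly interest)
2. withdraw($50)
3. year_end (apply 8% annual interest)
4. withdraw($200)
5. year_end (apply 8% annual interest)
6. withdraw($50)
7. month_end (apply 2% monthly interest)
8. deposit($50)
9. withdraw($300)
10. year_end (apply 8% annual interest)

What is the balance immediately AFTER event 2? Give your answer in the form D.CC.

Answer: 970.00

Derivation:
After 1 (month_end (apply 2% monthly interest)): balance=$1020.00 total_interest=$20.00
After 2 (withdraw($50)): balance=$970.00 total_interest=$20.00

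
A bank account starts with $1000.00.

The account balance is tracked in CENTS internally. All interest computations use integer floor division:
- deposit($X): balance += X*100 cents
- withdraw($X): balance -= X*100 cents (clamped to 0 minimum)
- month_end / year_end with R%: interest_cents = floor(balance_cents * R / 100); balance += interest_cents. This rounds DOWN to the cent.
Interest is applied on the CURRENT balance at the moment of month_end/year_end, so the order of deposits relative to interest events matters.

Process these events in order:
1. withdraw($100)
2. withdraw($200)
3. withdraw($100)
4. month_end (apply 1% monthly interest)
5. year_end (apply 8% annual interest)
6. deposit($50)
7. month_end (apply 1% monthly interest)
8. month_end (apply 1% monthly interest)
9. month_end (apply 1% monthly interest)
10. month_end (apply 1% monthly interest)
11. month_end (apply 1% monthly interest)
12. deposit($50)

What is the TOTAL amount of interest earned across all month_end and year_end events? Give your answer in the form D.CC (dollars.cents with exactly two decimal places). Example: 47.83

After 1 (withdraw($100)): balance=$900.00 total_interest=$0.00
After 2 (withdraw($200)): balance=$700.00 total_interest=$0.00
After 3 (withdraw($100)): balance=$600.00 total_interest=$0.00
After 4 (month_end (apply 1% monthly interest)): balance=$606.00 total_interest=$6.00
After 5 (year_end (apply 8% annual interest)): balance=$654.48 total_interest=$54.48
After 6 (deposit($50)): balance=$704.48 total_interest=$54.48
After 7 (month_end (apply 1% monthly interest)): balance=$711.52 total_interest=$61.52
After 8 (month_end (apply 1% monthly interest)): balance=$718.63 total_interest=$68.63
After 9 (month_end (apply 1% monthly interest)): balance=$725.81 total_interest=$75.81
After 10 (month_end (apply 1% monthly interest)): balance=$733.06 total_interest=$83.06
After 11 (month_end (apply 1% monthly interest)): balance=$740.39 total_interest=$90.39
After 12 (deposit($50)): balance=$790.39 total_interest=$90.39

Answer: 90.39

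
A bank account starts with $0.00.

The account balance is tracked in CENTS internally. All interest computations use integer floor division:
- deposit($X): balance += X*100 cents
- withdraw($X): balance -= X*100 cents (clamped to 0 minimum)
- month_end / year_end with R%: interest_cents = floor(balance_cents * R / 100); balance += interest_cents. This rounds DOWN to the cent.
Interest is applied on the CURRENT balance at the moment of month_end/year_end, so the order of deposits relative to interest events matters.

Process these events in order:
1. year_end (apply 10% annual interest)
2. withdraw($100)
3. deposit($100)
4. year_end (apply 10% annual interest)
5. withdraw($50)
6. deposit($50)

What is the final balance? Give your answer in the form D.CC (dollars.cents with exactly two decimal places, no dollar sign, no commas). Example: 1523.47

After 1 (year_end (apply 10% annual interest)): balance=$0.00 total_interest=$0.00
After 2 (withdraw($100)): balance=$0.00 total_interest=$0.00
After 3 (deposit($100)): balance=$100.00 total_interest=$0.00
After 4 (year_end (apply 10% annual interest)): balance=$110.00 total_interest=$10.00
After 5 (withdraw($50)): balance=$60.00 total_interest=$10.00
After 6 (deposit($50)): balance=$110.00 total_interest=$10.00

Answer: 110.00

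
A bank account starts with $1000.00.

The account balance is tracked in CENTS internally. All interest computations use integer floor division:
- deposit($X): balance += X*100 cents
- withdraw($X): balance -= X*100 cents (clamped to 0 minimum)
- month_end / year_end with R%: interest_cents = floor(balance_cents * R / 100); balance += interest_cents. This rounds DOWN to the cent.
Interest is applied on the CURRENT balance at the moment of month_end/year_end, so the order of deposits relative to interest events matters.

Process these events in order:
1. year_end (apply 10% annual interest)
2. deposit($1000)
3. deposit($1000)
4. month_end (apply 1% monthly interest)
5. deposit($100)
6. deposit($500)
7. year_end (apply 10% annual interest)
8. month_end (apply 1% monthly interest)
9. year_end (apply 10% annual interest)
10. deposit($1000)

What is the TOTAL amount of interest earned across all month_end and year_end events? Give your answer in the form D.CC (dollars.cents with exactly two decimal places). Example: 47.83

After 1 (year_end (apply 10% annual interest)): balance=$1100.00 total_interest=$100.00
After 2 (deposit($1000)): balance=$2100.00 total_interest=$100.00
After 3 (deposit($1000)): balance=$3100.00 total_interest=$100.00
After 4 (month_end (apply 1% monthly interest)): balance=$3131.00 total_interest=$131.00
After 5 (deposit($100)): balance=$3231.00 total_interest=$131.00
After 6 (deposit($500)): balance=$3731.00 total_interest=$131.00
After 7 (year_end (apply 10% annual interest)): balance=$4104.10 total_interest=$504.10
After 8 (month_end (apply 1% monthly interest)): balance=$4145.14 total_interest=$545.14
After 9 (year_end (apply 10% annual interest)): balance=$4559.65 total_interest=$959.65
After 10 (deposit($1000)): balance=$5559.65 total_interest=$959.65

Answer: 959.65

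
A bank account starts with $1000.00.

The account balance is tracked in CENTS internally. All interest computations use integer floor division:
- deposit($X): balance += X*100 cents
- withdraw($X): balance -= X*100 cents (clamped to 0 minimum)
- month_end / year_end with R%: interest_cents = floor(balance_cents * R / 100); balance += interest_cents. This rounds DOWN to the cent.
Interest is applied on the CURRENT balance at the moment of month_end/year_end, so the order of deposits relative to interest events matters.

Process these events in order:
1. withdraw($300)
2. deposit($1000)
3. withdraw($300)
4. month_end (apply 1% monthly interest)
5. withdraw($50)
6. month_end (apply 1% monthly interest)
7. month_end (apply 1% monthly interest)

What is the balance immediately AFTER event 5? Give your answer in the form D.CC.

Answer: 1364.00

Derivation:
After 1 (withdraw($300)): balance=$700.00 total_interest=$0.00
After 2 (deposit($1000)): balance=$1700.00 total_interest=$0.00
After 3 (withdraw($300)): balance=$1400.00 total_interest=$0.00
After 4 (month_end (apply 1% monthly interest)): balance=$1414.00 total_interest=$14.00
After 5 (withdraw($50)): balance=$1364.00 total_interest=$14.00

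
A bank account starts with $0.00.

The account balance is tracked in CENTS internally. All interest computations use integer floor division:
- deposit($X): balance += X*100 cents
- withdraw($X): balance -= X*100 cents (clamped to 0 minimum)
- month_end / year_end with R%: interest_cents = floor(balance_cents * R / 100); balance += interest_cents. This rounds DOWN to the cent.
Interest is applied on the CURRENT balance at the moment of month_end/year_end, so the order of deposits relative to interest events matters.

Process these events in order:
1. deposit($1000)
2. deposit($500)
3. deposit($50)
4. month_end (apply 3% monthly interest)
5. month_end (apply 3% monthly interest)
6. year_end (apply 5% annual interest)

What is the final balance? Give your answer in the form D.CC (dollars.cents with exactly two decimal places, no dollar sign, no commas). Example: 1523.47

Answer: 1726.60

Derivation:
After 1 (deposit($1000)): balance=$1000.00 total_interest=$0.00
After 2 (deposit($500)): balance=$1500.00 total_interest=$0.00
After 3 (deposit($50)): balance=$1550.00 total_interest=$0.00
After 4 (month_end (apply 3% monthly interest)): balance=$1596.50 total_interest=$46.50
After 5 (month_end (apply 3% monthly interest)): balance=$1644.39 total_interest=$94.39
After 6 (year_end (apply 5% annual interest)): balance=$1726.60 total_interest=$176.60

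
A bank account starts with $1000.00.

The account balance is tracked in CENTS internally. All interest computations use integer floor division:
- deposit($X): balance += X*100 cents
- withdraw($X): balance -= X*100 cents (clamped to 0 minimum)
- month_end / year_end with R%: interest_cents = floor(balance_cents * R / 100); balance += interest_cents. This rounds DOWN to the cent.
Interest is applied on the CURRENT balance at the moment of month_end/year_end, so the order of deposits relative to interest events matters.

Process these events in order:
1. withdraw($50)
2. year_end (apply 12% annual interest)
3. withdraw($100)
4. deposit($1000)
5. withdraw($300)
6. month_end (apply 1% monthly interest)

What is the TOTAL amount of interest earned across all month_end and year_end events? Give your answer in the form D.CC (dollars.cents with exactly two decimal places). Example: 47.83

Answer: 130.64

Derivation:
After 1 (withdraw($50)): balance=$950.00 total_interest=$0.00
After 2 (year_end (apply 12% annual interest)): balance=$1064.00 total_interest=$114.00
After 3 (withdraw($100)): balance=$964.00 total_interest=$114.00
After 4 (deposit($1000)): balance=$1964.00 total_interest=$114.00
After 5 (withdraw($300)): balance=$1664.00 total_interest=$114.00
After 6 (month_end (apply 1% monthly interest)): balance=$1680.64 total_interest=$130.64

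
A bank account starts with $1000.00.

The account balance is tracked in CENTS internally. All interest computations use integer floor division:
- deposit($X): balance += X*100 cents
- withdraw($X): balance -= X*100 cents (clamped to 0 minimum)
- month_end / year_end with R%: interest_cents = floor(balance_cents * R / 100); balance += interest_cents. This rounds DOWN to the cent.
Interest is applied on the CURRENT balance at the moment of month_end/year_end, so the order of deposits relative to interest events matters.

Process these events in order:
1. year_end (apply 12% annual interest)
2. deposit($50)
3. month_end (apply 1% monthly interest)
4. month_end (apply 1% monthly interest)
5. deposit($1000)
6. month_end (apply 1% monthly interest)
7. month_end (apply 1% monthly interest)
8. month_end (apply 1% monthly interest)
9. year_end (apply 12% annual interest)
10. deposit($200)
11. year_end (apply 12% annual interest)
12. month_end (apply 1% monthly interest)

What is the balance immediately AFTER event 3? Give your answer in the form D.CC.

After 1 (year_end (apply 12% annual interest)): balance=$1120.00 total_interest=$120.00
After 2 (deposit($50)): balance=$1170.00 total_interest=$120.00
After 3 (month_end (apply 1% monthly interest)): balance=$1181.70 total_interest=$131.70

Answer: 1181.70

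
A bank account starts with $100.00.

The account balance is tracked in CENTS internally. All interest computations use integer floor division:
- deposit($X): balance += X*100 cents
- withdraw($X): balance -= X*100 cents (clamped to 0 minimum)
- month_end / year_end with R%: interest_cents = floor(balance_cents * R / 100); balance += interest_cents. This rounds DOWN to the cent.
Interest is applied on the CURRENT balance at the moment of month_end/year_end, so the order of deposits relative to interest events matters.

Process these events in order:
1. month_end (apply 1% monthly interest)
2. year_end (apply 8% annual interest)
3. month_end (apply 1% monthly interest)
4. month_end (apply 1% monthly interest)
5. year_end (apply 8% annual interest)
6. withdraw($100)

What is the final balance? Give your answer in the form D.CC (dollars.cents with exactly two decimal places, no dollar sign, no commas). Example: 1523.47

Answer: 20.17

Derivation:
After 1 (month_end (apply 1% monthly interest)): balance=$101.00 total_interest=$1.00
After 2 (year_end (apply 8% annual interest)): balance=$109.08 total_interest=$9.08
After 3 (month_end (apply 1% monthly interest)): balance=$110.17 total_interest=$10.17
After 4 (month_end (apply 1% monthly interest)): balance=$111.27 total_interest=$11.27
After 5 (year_end (apply 8% annual interest)): balance=$120.17 total_interest=$20.17
After 6 (withdraw($100)): balance=$20.17 total_interest=$20.17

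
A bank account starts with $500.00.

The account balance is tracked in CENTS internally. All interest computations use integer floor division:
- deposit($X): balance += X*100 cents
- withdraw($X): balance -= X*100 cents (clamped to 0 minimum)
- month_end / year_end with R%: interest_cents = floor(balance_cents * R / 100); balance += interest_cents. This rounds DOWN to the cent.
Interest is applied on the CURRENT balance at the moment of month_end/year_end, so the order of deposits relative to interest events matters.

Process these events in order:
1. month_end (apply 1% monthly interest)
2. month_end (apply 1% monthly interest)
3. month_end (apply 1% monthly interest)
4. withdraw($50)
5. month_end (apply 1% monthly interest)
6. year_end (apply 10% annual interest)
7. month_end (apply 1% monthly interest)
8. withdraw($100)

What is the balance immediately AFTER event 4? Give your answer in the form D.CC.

After 1 (month_end (apply 1% monthly interest)): balance=$505.00 total_interest=$5.00
After 2 (month_end (apply 1% monthly interest)): balance=$510.05 total_interest=$10.05
After 3 (month_end (apply 1% monthly interest)): balance=$515.15 total_interest=$15.15
After 4 (withdraw($50)): balance=$465.15 total_interest=$15.15

Answer: 465.15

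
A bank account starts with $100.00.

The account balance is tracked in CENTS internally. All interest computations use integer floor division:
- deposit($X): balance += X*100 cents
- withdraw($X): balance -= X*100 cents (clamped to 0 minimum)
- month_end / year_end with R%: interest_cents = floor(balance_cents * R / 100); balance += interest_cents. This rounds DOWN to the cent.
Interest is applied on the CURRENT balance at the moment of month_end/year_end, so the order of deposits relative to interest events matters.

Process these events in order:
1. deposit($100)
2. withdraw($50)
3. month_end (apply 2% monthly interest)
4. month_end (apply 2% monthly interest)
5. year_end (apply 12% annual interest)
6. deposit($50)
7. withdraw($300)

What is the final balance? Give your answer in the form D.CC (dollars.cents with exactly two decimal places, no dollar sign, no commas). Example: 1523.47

After 1 (deposit($100)): balance=$200.00 total_interest=$0.00
After 2 (withdraw($50)): balance=$150.00 total_interest=$0.00
After 3 (month_end (apply 2% monthly interest)): balance=$153.00 total_interest=$3.00
After 4 (month_end (apply 2% monthly interest)): balance=$156.06 total_interest=$6.06
After 5 (year_end (apply 12% annual interest)): balance=$174.78 total_interest=$24.78
After 6 (deposit($50)): balance=$224.78 total_interest=$24.78
After 7 (withdraw($300)): balance=$0.00 total_interest=$24.78

Answer: 0.00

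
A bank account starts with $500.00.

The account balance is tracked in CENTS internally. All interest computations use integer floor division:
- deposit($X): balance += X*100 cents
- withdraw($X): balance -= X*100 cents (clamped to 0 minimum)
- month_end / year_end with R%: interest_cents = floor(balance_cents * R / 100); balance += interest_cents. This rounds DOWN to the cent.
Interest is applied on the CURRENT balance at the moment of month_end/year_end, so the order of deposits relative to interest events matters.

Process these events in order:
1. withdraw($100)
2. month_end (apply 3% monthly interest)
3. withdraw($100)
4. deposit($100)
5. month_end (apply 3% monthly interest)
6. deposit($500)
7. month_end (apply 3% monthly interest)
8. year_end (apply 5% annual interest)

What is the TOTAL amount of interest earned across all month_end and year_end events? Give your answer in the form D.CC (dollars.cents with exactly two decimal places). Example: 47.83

After 1 (withdraw($100)): balance=$400.00 total_interest=$0.00
After 2 (month_end (apply 3% monthly interest)): balance=$412.00 total_interest=$12.00
After 3 (withdraw($100)): balance=$312.00 total_interest=$12.00
After 4 (deposit($100)): balance=$412.00 total_interest=$12.00
After 5 (month_end (apply 3% monthly interest)): balance=$424.36 total_interest=$24.36
After 6 (deposit($500)): balance=$924.36 total_interest=$24.36
After 7 (month_end (apply 3% monthly interest)): balance=$952.09 total_interest=$52.09
After 8 (year_end (apply 5% annual interest)): balance=$999.69 total_interest=$99.69

Answer: 99.69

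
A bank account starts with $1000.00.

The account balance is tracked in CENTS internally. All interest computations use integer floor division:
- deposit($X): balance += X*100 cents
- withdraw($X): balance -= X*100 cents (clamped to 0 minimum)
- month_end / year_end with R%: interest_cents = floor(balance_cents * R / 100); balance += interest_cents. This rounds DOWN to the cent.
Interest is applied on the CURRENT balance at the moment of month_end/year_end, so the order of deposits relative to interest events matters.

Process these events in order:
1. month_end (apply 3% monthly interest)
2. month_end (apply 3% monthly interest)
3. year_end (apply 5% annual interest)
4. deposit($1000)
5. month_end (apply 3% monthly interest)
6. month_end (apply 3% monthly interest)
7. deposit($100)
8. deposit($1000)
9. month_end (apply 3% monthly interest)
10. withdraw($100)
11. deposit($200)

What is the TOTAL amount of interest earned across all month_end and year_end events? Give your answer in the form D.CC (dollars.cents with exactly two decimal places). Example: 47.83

After 1 (month_end (apply 3% monthly interest)): balance=$1030.00 total_interest=$30.00
After 2 (month_end (apply 3% monthly interest)): balance=$1060.90 total_interest=$60.90
After 3 (year_end (apply 5% annual interest)): balance=$1113.94 total_interest=$113.94
After 4 (deposit($1000)): balance=$2113.94 total_interest=$113.94
After 5 (month_end (apply 3% monthly interest)): balance=$2177.35 total_interest=$177.35
After 6 (month_end (apply 3% monthly interest)): balance=$2242.67 total_interest=$242.67
After 7 (deposit($100)): balance=$2342.67 total_interest=$242.67
After 8 (deposit($1000)): balance=$3342.67 total_interest=$242.67
After 9 (month_end (apply 3% monthly interest)): balance=$3442.95 total_interest=$342.95
After 10 (withdraw($100)): balance=$3342.95 total_interest=$342.95
After 11 (deposit($200)): balance=$3542.95 total_interest=$342.95

Answer: 342.95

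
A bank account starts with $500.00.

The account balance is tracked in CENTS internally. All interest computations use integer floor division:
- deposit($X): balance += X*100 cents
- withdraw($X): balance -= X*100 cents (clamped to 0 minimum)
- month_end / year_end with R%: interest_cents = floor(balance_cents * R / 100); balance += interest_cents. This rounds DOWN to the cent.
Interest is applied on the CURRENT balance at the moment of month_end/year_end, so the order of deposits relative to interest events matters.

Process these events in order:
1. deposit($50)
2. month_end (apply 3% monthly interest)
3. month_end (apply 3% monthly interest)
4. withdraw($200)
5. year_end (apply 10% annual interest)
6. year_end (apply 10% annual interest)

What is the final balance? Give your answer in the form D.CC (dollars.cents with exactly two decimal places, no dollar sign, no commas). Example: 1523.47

After 1 (deposit($50)): balance=$550.00 total_interest=$0.00
After 2 (month_end (apply 3% monthly interest)): balance=$566.50 total_interest=$16.50
After 3 (month_end (apply 3% monthly interest)): balance=$583.49 total_interest=$33.49
After 4 (withdraw($200)): balance=$383.49 total_interest=$33.49
After 5 (year_end (apply 10% annual interest)): balance=$421.83 total_interest=$71.83
After 6 (year_end (apply 10% annual interest)): balance=$464.01 total_interest=$114.01

Answer: 464.01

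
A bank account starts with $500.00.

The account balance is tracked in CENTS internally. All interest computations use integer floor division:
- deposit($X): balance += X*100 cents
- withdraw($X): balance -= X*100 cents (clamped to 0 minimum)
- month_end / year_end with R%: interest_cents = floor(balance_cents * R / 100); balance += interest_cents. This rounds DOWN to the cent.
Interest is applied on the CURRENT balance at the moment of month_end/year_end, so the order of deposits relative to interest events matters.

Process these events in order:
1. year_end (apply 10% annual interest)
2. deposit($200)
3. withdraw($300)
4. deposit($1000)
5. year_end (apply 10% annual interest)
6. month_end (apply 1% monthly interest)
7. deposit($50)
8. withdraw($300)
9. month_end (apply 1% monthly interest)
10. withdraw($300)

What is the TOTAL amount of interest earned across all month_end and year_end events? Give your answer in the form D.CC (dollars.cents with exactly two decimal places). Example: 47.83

Answer: 224.55

Derivation:
After 1 (year_end (apply 10% annual interest)): balance=$550.00 total_interest=$50.00
After 2 (deposit($200)): balance=$750.00 total_interest=$50.00
After 3 (withdraw($300)): balance=$450.00 total_interest=$50.00
After 4 (deposit($1000)): balance=$1450.00 total_interest=$50.00
After 5 (year_end (apply 10% annual interest)): balance=$1595.00 total_interest=$195.00
After 6 (month_end (apply 1% monthly interest)): balance=$1610.95 total_interest=$210.95
After 7 (deposit($50)): balance=$1660.95 total_interest=$210.95
After 8 (withdraw($300)): balance=$1360.95 total_interest=$210.95
After 9 (month_end (apply 1% monthly interest)): balance=$1374.55 total_interest=$224.55
After 10 (withdraw($300)): balance=$1074.55 total_interest=$224.55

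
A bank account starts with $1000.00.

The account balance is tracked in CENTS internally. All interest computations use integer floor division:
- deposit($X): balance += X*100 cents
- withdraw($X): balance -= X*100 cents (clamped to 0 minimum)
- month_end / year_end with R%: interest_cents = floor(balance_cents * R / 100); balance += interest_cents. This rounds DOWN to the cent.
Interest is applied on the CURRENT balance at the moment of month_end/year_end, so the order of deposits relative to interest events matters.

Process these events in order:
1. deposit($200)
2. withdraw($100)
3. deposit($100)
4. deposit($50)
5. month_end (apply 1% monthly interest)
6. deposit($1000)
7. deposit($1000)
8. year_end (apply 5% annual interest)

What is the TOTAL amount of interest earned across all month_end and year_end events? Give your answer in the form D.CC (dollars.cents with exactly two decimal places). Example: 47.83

After 1 (deposit($200)): balance=$1200.00 total_interest=$0.00
After 2 (withdraw($100)): balance=$1100.00 total_interest=$0.00
After 3 (deposit($100)): balance=$1200.00 total_interest=$0.00
After 4 (deposit($50)): balance=$1250.00 total_interest=$0.00
After 5 (month_end (apply 1% monthly interest)): balance=$1262.50 total_interest=$12.50
After 6 (deposit($1000)): balance=$2262.50 total_interest=$12.50
After 7 (deposit($1000)): balance=$3262.50 total_interest=$12.50
After 8 (year_end (apply 5% annual interest)): balance=$3425.62 total_interest=$175.62

Answer: 175.62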